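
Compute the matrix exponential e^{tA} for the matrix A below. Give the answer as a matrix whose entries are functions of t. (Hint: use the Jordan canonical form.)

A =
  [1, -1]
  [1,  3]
e^{tA} =
  [-t*exp(2*t) + exp(2*t), -t*exp(2*t)]
  [t*exp(2*t), t*exp(2*t) + exp(2*t)]

Strategy: write A = P · J · P⁻¹ where J is a Jordan canonical form, so e^{tA} = P · e^{tJ} · P⁻¹, and e^{tJ} can be computed block-by-block.

A has Jordan form
J =
  [2, 1]
  [0, 2]
(up to reordering of blocks).

Per-block formulas:
  For a 2×2 Jordan block J_2(2): exp(t · J_2(2)) = e^(2t)·(I + t·N), where N is the 2×2 nilpotent shift.

After assembling e^{tJ} and conjugating by P, we get:

e^{tA} =
  [-t*exp(2*t) + exp(2*t), -t*exp(2*t)]
  [t*exp(2*t), t*exp(2*t) + exp(2*t)]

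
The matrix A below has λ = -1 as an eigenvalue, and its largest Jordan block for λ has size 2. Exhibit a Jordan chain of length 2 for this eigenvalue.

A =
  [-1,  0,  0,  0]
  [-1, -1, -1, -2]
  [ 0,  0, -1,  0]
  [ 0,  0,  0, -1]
A Jordan chain for λ = -1 of length 2:
v_1 = (0, -1, 0, 0)ᵀ
v_2 = (1, 0, 0, 0)ᵀ

Let N = A − (-1)·I. We want v_2 with N^2 v_2 = 0 but N^1 v_2 ≠ 0; then v_{j-1} := N · v_j for j = 2, …, 2.

Pick v_2 = (1, 0, 0, 0)ᵀ.
Then v_1 = N · v_2 = (0, -1, 0, 0)ᵀ.

Sanity check: (A − (-1)·I) v_1 = (0, 0, 0, 0)ᵀ = 0. ✓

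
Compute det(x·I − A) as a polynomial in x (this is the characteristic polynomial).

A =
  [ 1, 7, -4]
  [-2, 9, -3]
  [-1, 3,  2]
x^3 - 12*x^2 + 48*x - 64

Expanding det(x·I − A) (e.g. by cofactor expansion or by noting that A is similar to its Jordan form J, which has the same characteristic polynomial as A) gives
  χ_A(x) = x^3 - 12*x^2 + 48*x - 64
which factors as (x - 4)^3. The eigenvalues (with algebraic multiplicities) are λ = 4 with multiplicity 3.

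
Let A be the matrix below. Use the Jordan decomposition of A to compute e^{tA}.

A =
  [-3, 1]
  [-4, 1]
e^{tA} =
  [-2*t*exp(-t) + exp(-t), t*exp(-t)]
  [-4*t*exp(-t), 2*t*exp(-t) + exp(-t)]

Strategy: write A = P · J · P⁻¹ where J is a Jordan canonical form, so e^{tA} = P · e^{tJ} · P⁻¹, and e^{tJ} can be computed block-by-block.

A has Jordan form
J =
  [-1,  1]
  [ 0, -1]
(up to reordering of blocks).

Per-block formulas:
  For a 2×2 Jordan block J_2(-1): exp(t · J_2(-1)) = e^(-1t)·(I + t·N), where N is the 2×2 nilpotent shift.

After assembling e^{tJ} and conjugating by P, we get:

e^{tA} =
  [-2*t*exp(-t) + exp(-t), t*exp(-t)]
  [-4*t*exp(-t), 2*t*exp(-t) + exp(-t)]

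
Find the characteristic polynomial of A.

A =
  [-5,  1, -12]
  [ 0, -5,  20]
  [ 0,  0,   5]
x^3 + 5*x^2 - 25*x - 125

Expanding det(x·I − A) (e.g. by cofactor expansion or by noting that A is similar to its Jordan form J, which has the same characteristic polynomial as A) gives
  χ_A(x) = x^3 + 5*x^2 - 25*x - 125
which factors as (x - 5)*(x + 5)^2. The eigenvalues (with algebraic multiplicities) are λ = -5 with multiplicity 2, λ = 5 with multiplicity 1.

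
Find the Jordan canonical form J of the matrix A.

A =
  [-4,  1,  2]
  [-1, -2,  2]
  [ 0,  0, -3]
J_2(-3) ⊕ J_1(-3)

The characteristic polynomial is
  det(x·I − A) = x^3 + 9*x^2 + 27*x + 27 = (x + 3)^3

Eigenvalues and multiplicities (the geometric multiplicity of λ is n − rank(A − λI), which equals the number of Jordan blocks for λ):
  λ = -3: algebraic multiplicity = 3, geometric multiplicity = 2

Determining the block sizes for each eigenvalue:
  λ = -3: 2 blocks summing to 3 forces exactly one block of size 2 and the rest size 1 → block sizes [2, 1]

Assembling the blocks gives a Jordan form
J =
  [-3,  1,  0]
  [ 0, -3,  0]
  [ 0,  0, -3]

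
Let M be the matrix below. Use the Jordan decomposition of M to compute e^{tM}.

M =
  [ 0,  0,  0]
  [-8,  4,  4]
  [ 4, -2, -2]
e^{tM} =
  [1, 0, 0]
  [4 - 4*exp(2*t), 2*exp(2*t) - 1, 2*exp(2*t) - 2]
  [2*exp(2*t) - 2, 1 - exp(2*t), 2 - exp(2*t)]

Strategy: write M = P · J · P⁻¹ where J is a Jordan canonical form, so e^{tM} = P · e^{tJ} · P⁻¹, and e^{tJ} can be computed block-by-block.

M has Jordan form
J =
  [0, 0, 0]
  [0, 0, 0]
  [0, 0, 2]
(up to reordering of blocks).

Per-block formulas:
  For a 1×1 block at λ = 0: exp(t · [0]) = [e^(0t)].
  For a 1×1 block at λ = 2: exp(t · [2]) = [e^(2t)].

After assembling e^{tJ} and conjugating by P, we get:

e^{tM} =
  [1, 0, 0]
  [4 - 4*exp(2*t), 2*exp(2*t) - 1, 2*exp(2*t) - 2]
  [2*exp(2*t) - 2, 1 - exp(2*t), 2 - exp(2*t)]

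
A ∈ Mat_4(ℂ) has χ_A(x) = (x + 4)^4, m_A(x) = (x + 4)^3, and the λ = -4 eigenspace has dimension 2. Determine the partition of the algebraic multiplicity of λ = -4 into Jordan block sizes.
Block sizes for λ = -4: [3, 1]

Step 1 — from the characteristic polynomial, algebraic multiplicity of λ = -4 is 4. From dim ker(A − (-4)·I) = 2, there are exactly 2 Jordan blocks for λ = -4.
Step 2 — from the minimal polynomial, the factor (x + 4)^3 tells us the largest block for λ = -4 has size 3.
Step 3 — with total size 4, 2 blocks, and largest block 3, the block sizes (in nonincreasing order) are [3, 1].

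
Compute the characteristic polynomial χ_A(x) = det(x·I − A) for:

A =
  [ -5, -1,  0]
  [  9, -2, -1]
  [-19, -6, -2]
x^3 + 9*x^2 + 27*x + 27

Expanding det(x·I − A) (e.g. by cofactor expansion or by noting that A is similar to its Jordan form J, which has the same characteristic polynomial as A) gives
  χ_A(x) = x^3 + 9*x^2 + 27*x + 27
which factors as (x + 3)^3. The eigenvalues (with algebraic multiplicities) are λ = -3 with multiplicity 3.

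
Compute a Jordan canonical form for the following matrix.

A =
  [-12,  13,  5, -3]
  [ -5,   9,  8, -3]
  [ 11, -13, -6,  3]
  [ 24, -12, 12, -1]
J_2(-4) ⊕ J_1(-1) ⊕ J_1(-1)

The characteristic polynomial is
  det(x·I − A) = x^4 + 10*x^3 + 33*x^2 + 40*x + 16 = (x + 1)^2*(x + 4)^2

Eigenvalues and multiplicities (the geometric multiplicity of λ is n − rank(A − λI), which equals the number of Jordan blocks for λ):
  λ = -4: algebraic multiplicity = 2, geometric multiplicity = 1
  λ = -1: algebraic multiplicity = 2, geometric multiplicity = 2

Determining the block sizes for each eigenvalue:
  λ = -4: one block (gm = 1), so the single block has size am = 2 → block sizes [2]
  λ = -1: gm = am = 2, so every block has size 1 → block sizes [1, 1]

Assembling the blocks gives a Jordan form
J =
  [-4,  1,  0,  0]
  [ 0, -4,  0,  0]
  [ 0,  0, -1,  0]
  [ 0,  0,  0, -1]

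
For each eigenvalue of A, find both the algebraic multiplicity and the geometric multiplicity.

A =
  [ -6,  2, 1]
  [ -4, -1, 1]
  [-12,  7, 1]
λ = -2: alg = 3, geom = 1

Step 1 — factor the characteristic polynomial to read off the algebraic multiplicities:
  χ_A(x) = (x + 2)^3

Step 2 — compute geometric multiplicities via the rank-nullity identity g(λ) = n − rank(A − λI):
  rank(A − (-2)·I) = 2, so dim ker(A − (-2)·I) = n − 2 = 1

Summary:
  λ = -2: algebraic multiplicity = 3, geometric multiplicity = 1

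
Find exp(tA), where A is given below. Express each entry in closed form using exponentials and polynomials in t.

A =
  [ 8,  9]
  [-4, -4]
e^{tA} =
  [6*t*exp(2*t) + exp(2*t), 9*t*exp(2*t)]
  [-4*t*exp(2*t), -6*t*exp(2*t) + exp(2*t)]

Strategy: write A = P · J · P⁻¹ where J is a Jordan canonical form, so e^{tA} = P · e^{tJ} · P⁻¹, and e^{tJ} can be computed block-by-block.

A has Jordan form
J =
  [2, 1]
  [0, 2]
(up to reordering of blocks).

Per-block formulas:
  For a 2×2 Jordan block J_2(2): exp(t · J_2(2)) = e^(2t)·(I + t·N), where N is the 2×2 nilpotent shift.

After assembling e^{tJ} and conjugating by P, we get:

e^{tA} =
  [6*t*exp(2*t) + exp(2*t), 9*t*exp(2*t)]
  [-4*t*exp(2*t), -6*t*exp(2*t) + exp(2*t)]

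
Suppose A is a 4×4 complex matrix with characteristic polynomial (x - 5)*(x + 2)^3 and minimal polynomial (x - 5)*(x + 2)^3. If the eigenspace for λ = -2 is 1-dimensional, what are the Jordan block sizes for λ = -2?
Block sizes for λ = -2: [3]

Step 1 — from the characteristic polynomial, algebraic multiplicity of λ = -2 is 3. From dim ker(A − (-2)·I) = 1, there are exactly 1 Jordan blocks for λ = -2.
Step 2 — from the minimal polynomial, the factor (x + 2)^3 tells us the largest block for λ = -2 has size 3.
Step 3 — with total size 3, 1 blocks, and largest block 3, the block sizes (in nonincreasing order) are [3].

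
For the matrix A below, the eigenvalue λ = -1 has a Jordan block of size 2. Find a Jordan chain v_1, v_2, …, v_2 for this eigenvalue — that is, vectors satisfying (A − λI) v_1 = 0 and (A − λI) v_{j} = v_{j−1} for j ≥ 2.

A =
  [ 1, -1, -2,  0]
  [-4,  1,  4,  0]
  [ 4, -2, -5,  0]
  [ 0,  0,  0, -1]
A Jordan chain for λ = -1 of length 2:
v_1 = (2, -4, 4, 0)ᵀ
v_2 = (1, 0, 0, 0)ᵀ

Let N = A − (-1)·I. We want v_2 with N^2 v_2 = 0 but N^1 v_2 ≠ 0; then v_{j-1} := N · v_j for j = 2, …, 2.

Pick v_2 = (1, 0, 0, 0)ᵀ.
Then v_1 = N · v_2 = (2, -4, 4, 0)ᵀ.

Sanity check: (A − (-1)·I) v_1 = (0, 0, 0, 0)ᵀ = 0. ✓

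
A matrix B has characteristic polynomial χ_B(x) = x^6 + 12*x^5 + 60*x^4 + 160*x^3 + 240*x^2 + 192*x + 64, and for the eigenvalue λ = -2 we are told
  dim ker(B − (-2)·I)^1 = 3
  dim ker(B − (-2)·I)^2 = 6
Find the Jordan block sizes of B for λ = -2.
Block sizes for λ = -2: [2, 2, 2]

From the dimensions of kernels of powers, the number of Jordan blocks of size at least j is d_j − d_{j−1} where d_j = dim ker(N^j) (with d_0 = 0). Computing the differences gives [3, 3].
The number of blocks of size exactly k is (#blocks of size ≥ k) − (#blocks of size ≥ k + 1), so the partition is: 3 block(s) of size 2.
In nonincreasing order the block sizes are [2, 2, 2].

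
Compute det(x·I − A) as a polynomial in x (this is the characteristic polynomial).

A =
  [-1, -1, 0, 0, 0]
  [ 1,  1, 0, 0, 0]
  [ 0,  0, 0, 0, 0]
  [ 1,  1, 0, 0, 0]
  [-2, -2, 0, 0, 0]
x^5

Expanding det(x·I − A) (e.g. by cofactor expansion or by noting that A is similar to its Jordan form J, which has the same characteristic polynomial as A) gives
  χ_A(x) = x^5
which factors as x^5. The eigenvalues (with algebraic multiplicities) are λ = 0 with multiplicity 5.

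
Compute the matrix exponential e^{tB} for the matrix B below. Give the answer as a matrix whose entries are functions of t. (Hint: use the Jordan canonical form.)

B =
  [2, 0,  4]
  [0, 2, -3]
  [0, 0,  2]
e^{tB} =
  [exp(2*t), 0, 4*t*exp(2*t)]
  [0, exp(2*t), -3*t*exp(2*t)]
  [0, 0, exp(2*t)]

Strategy: write B = P · J · P⁻¹ where J is a Jordan canonical form, so e^{tB} = P · e^{tJ} · P⁻¹, and e^{tJ} can be computed block-by-block.

B has Jordan form
J =
  [2, 1, 0]
  [0, 2, 0]
  [0, 0, 2]
(up to reordering of blocks).

Per-block formulas:
  For a 1×1 block at λ = 2: exp(t · [2]) = [e^(2t)].
  For a 2×2 Jordan block J_2(2): exp(t · J_2(2)) = e^(2t)·(I + t·N), where N is the 2×2 nilpotent shift.

After assembling e^{tJ} and conjugating by P, we get:

e^{tB} =
  [exp(2*t), 0, 4*t*exp(2*t)]
  [0, exp(2*t), -3*t*exp(2*t)]
  [0, 0, exp(2*t)]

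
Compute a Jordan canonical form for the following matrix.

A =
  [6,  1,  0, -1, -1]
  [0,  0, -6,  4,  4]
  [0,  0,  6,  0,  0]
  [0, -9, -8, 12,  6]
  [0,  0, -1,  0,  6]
J_3(6) ⊕ J_2(6)

The characteristic polynomial is
  det(x·I − A) = x^5 - 30*x^4 + 360*x^3 - 2160*x^2 + 6480*x - 7776 = (x - 6)^5

Eigenvalues and multiplicities (the geometric multiplicity of λ is n − rank(A − λI), which equals the number of Jordan blocks for λ):
  λ = 6: algebraic multiplicity = 5, geometric multiplicity = 2

Determining the block sizes for each eigenvalue:
  λ = 6: with am = 5 and gm = 2, the partition is not yet determined (e.g. several partitions of 5 into 2 parts exist). Let N = A − (6)·I. Computing rank(N^1) = 3, rank(N^2) = 1, rank(N^3) = 0; the number of blocks of size ≥ j is rank(N^{j−1}) − rank(N^j), giving [2, 2, 1]. So we have 1 block(s) of size 3, 1 block(s) of size 2 → block sizes [3, 2]

Assembling the blocks gives a Jordan form
J =
  [6, 1, 0, 0, 0]
  [0, 6, 1, 0, 0]
  [0, 0, 6, 0, 0]
  [0, 0, 0, 6, 1]
  [0, 0, 0, 0, 6]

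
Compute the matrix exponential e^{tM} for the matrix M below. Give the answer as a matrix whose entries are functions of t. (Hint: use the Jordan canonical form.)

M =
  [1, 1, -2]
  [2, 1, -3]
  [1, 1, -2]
e^{tM} =
  [t^2/2 + t + 1, t, -t^2/2 - 2*t]
  [t^2/2 + 2*t, t + 1, -t^2/2 - 3*t]
  [t^2/2 + t, t, -t^2/2 - 2*t + 1]

Strategy: write M = P · J · P⁻¹ where J is a Jordan canonical form, so e^{tM} = P · e^{tJ} · P⁻¹, and e^{tJ} can be computed block-by-block.

M has Jordan form
J =
  [0, 1, 0]
  [0, 0, 1]
  [0, 0, 0]
(up to reordering of blocks).

Per-block formulas:
  For a 3×3 Jordan block J_3(0): exp(t · J_3(0)) = e^(0t)·(I + t·N + (t^2/2)·N^2), where N is the 3×3 nilpotent shift.

After assembling e^{tJ} and conjugating by P, we get:

e^{tM} =
  [t^2/2 + t + 1, t, -t^2/2 - 2*t]
  [t^2/2 + 2*t, t + 1, -t^2/2 - 3*t]
  [t^2/2 + t, t, -t^2/2 - 2*t + 1]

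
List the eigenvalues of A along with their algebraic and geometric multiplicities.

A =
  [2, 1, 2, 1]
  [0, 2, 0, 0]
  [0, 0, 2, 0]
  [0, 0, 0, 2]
λ = 2: alg = 4, geom = 3

Step 1 — factor the characteristic polynomial to read off the algebraic multiplicities:
  χ_A(x) = (x - 2)^4

Step 2 — compute geometric multiplicities via the rank-nullity identity g(λ) = n − rank(A − λI):
  rank(A − (2)·I) = 1, so dim ker(A − (2)·I) = n − 1 = 3

Summary:
  λ = 2: algebraic multiplicity = 4, geometric multiplicity = 3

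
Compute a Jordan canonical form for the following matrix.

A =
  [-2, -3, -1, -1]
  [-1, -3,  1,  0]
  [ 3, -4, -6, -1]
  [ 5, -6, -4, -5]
J_3(-4) ⊕ J_1(-4)

The characteristic polynomial is
  det(x·I − A) = x^4 + 16*x^3 + 96*x^2 + 256*x + 256 = (x + 4)^4

Eigenvalues and multiplicities (the geometric multiplicity of λ is n − rank(A − λI), which equals the number of Jordan blocks for λ):
  λ = -4: algebraic multiplicity = 4, geometric multiplicity = 2

Determining the block sizes for each eigenvalue:
  λ = -4: with am = 4 and gm = 2, the partition is not yet determined (e.g. several partitions of 4 into 2 parts exist). Let N = A − (-4)·I. Computing rank(N^1) = 2, rank(N^2) = 1, rank(N^3) = 0; the number of blocks of size ≥ j is rank(N^{j−1}) − rank(N^j), giving [2, 1, 1]. So we have 1 block(s) of size 3, 1 block(s) of size 1 → block sizes [3, 1]

Assembling the blocks gives a Jordan form
J =
  [-4,  1,  0,  0]
  [ 0, -4,  1,  0]
  [ 0,  0, -4,  0]
  [ 0,  0,  0, -4]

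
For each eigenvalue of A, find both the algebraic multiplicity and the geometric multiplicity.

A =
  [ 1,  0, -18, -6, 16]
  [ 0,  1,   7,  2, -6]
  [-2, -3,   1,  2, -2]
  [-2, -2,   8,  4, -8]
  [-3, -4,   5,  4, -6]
λ = 0: alg = 4, geom = 2; λ = 1: alg = 1, geom = 1

Step 1 — factor the characteristic polynomial to read off the algebraic multiplicities:
  χ_A(x) = x^4*(x - 1)

Step 2 — compute geometric multiplicities via the rank-nullity identity g(λ) = n − rank(A − λI):
  rank(A − (0)·I) = 3, so dim ker(A − (0)·I) = n − 3 = 2
  rank(A − (1)·I) = 4, so dim ker(A − (1)·I) = n − 4 = 1

Summary:
  λ = 0: algebraic multiplicity = 4, geometric multiplicity = 2
  λ = 1: algebraic multiplicity = 1, geometric multiplicity = 1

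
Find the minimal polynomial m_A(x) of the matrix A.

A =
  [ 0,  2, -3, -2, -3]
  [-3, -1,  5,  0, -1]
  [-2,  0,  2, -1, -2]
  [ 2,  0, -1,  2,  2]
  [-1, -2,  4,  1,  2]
x^2 - 2*x + 1

The characteristic polynomial is χ_A(x) = (x - 1)^5, so the eigenvalues are known. The minimal polynomial is
  m_A(x) = Π_λ (x − λ)^{k_λ}
where k_λ is the size of the *largest* Jordan block for λ (equivalently, the smallest k with (A − λI)^k v = 0 for every generalised eigenvector v of λ).

  λ = 1: largest Jordan block has size 2, contributing (x − 1)^2

So m_A(x) = (x - 1)^2 = x^2 - 2*x + 1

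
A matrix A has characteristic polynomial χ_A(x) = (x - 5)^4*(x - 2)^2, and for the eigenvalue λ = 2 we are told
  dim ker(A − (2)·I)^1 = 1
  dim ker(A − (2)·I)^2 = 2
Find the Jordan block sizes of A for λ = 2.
Block sizes for λ = 2: [2]

From the dimensions of kernels of powers, the number of Jordan blocks of size at least j is d_j − d_{j−1} where d_j = dim ker(N^j) (with d_0 = 0). Computing the differences gives [1, 1].
The number of blocks of size exactly k is (#blocks of size ≥ k) − (#blocks of size ≥ k + 1), so the partition is: 1 block(s) of size 2.
In nonincreasing order the block sizes are [2].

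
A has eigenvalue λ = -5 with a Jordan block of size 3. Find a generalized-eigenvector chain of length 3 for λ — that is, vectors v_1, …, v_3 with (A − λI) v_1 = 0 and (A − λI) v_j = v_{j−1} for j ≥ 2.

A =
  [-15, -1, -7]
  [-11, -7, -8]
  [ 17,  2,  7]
A Jordan chain for λ = -5 of length 3:
v_1 = (-8, -4, 12)ᵀ
v_2 = (-10, -11, 17)ᵀ
v_3 = (1, 0, 0)ᵀ

Let N = A − (-5)·I. We want v_3 with N^3 v_3 = 0 but N^2 v_3 ≠ 0; then v_{j-1} := N · v_j for j = 3, …, 2.

Pick v_3 = (1, 0, 0)ᵀ.
Then v_2 = N · v_3 = (-10, -11, 17)ᵀ.
Then v_1 = N · v_2 = (-8, -4, 12)ᵀ.

Sanity check: (A − (-5)·I) v_1 = (0, 0, 0)ᵀ = 0. ✓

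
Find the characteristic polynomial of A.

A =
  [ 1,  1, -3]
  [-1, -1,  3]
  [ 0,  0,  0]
x^3

Expanding det(x·I − A) (e.g. by cofactor expansion or by noting that A is similar to its Jordan form J, which has the same characteristic polynomial as A) gives
  χ_A(x) = x^3
which factors as x^3. The eigenvalues (with algebraic multiplicities) are λ = 0 with multiplicity 3.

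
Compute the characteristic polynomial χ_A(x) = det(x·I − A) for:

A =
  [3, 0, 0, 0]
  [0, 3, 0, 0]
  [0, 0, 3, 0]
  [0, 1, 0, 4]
x^4 - 13*x^3 + 63*x^2 - 135*x + 108

Expanding det(x·I − A) (e.g. by cofactor expansion or by noting that A is similar to its Jordan form J, which has the same characteristic polynomial as A) gives
  χ_A(x) = x^4 - 13*x^3 + 63*x^2 - 135*x + 108
which factors as (x - 4)*(x - 3)^3. The eigenvalues (with algebraic multiplicities) are λ = 3 with multiplicity 3, λ = 4 with multiplicity 1.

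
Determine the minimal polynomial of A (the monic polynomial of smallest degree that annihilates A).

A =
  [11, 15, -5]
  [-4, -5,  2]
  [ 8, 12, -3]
x^2 - 2*x + 1

The characteristic polynomial is χ_A(x) = (x - 1)^3, so the eigenvalues are known. The minimal polynomial is
  m_A(x) = Π_λ (x − λ)^{k_λ}
where k_λ is the size of the *largest* Jordan block for λ (equivalently, the smallest k with (A − λI)^k v = 0 for every generalised eigenvector v of λ).

  λ = 1: largest Jordan block has size 2, contributing (x − 1)^2

So m_A(x) = (x - 1)^2 = x^2 - 2*x + 1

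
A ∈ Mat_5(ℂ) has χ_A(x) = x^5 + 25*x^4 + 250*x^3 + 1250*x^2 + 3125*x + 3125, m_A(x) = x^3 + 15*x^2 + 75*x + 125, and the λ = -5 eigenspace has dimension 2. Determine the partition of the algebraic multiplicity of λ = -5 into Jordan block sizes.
Block sizes for λ = -5: [3, 2]

Step 1 — from the characteristic polynomial, algebraic multiplicity of λ = -5 is 5. From dim ker(A − (-5)·I) = 2, there are exactly 2 Jordan blocks for λ = -5.
Step 2 — from the minimal polynomial, the factor (x + 5)^3 tells us the largest block for λ = -5 has size 3.
Step 3 — with total size 5, 2 blocks, and largest block 3, the block sizes (in nonincreasing order) are [3, 2].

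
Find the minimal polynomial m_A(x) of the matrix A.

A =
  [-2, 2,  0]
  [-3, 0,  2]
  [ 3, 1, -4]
x^3 + 6*x^2 + 12*x + 8

The characteristic polynomial is χ_A(x) = (x + 2)^3, so the eigenvalues are known. The minimal polynomial is
  m_A(x) = Π_λ (x − λ)^{k_λ}
where k_λ is the size of the *largest* Jordan block for λ (equivalently, the smallest k with (A − λI)^k v = 0 for every generalised eigenvector v of λ).

  λ = -2: largest Jordan block has size 3, contributing (x + 2)^3

So m_A(x) = (x + 2)^3 = x^3 + 6*x^2 + 12*x + 8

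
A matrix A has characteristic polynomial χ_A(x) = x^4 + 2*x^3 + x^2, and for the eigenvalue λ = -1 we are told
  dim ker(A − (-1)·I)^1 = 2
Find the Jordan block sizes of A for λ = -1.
Block sizes for λ = -1: [1, 1]

From the dimensions of kernels of powers, the number of Jordan blocks of size at least j is d_j − d_{j−1} where d_j = dim ker(N^j) (with d_0 = 0). Computing the differences gives [2].
The number of blocks of size exactly k is (#blocks of size ≥ k) − (#blocks of size ≥ k + 1), so the partition is: 2 block(s) of size 1.
In nonincreasing order the block sizes are [1, 1].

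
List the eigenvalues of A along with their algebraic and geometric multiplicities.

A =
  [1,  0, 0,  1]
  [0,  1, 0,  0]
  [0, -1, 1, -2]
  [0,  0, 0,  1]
λ = 1: alg = 4, geom = 2

Step 1 — factor the characteristic polynomial to read off the algebraic multiplicities:
  χ_A(x) = (x - 1)^4

Step 2 — compute geometric multiplicities via the rank-nullity identity g(λ) = n − rank(A − λI):
  rank(A − (1)·I) = 2, so dim ker(A − (1)·I) = n − 2 = 2

Summary:
  λ = 1: algebraic multiplicity = 4, geometric multiplicity = 2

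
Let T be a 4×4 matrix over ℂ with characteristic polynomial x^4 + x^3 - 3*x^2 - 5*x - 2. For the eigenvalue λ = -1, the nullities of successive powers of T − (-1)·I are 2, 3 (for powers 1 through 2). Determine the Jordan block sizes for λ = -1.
Block sizes for λ = -1: [2, 1]

From the dimensions of kernels of powers, the number of Jordan blocks of size at least j is d_j − d_{j−1} where d_j = dim ker(N^j) (with d_0 = 0). Computing the differences gives [2, 1].
The number of blocks of size exactly k is (#blocks of size ≥ k) − (#blocks of size ≥ k + 1), so the partition is: 1 block(s) of size 1, 1 block(s) of size 2.
In nonincreasing order the block sizes are [2, 1].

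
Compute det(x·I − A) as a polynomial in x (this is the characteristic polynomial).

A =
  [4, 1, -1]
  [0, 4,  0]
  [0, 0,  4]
x^3 - 12*x^2 + 48*x - 64

Expanding det(x·I − A) (e.g. by cofactor expansion or by noting that A is similar to its Jordan form J, which has the same characteristic polynomial as A) gives
  χ_A(x) = x^3 - 12*x^2 + 48*x - 64
which factors as (x - 4)^3. The eigenvalues (with algebraic multiplicities) are λ = 4 with multiplicity 3.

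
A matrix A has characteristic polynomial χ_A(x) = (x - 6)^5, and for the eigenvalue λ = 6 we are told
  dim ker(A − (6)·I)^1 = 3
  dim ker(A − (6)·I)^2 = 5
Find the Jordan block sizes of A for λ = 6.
Block sizes for λ = 6: [2, 2, 1]

From the dimensions of kernels of powers, the number of Jordan blocks of size at least j is d_j − d_{j−1} where d_j = dim ker(N^j) (with d_0 = 0). Computing the differences gives [3, 2].
The number of blocks of size exactly k is (#blocks of size ≥ k) − (#blocks of size ≥ k + 1), so the partition is: 1 block(s) of size 1, 2 block(s) of size 2.
In nonincreasing order the block sizes are [2, 2, 1].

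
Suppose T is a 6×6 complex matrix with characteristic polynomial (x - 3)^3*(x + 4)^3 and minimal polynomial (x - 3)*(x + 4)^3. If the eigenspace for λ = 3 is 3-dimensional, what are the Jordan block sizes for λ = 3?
Block sizes for λ = 3: [1, 1, 1]

Step 1 — from the characteristic polynomial, algebraic multiplicity of λ = 3 is 3. From dim ker(T − (3)·I) = 3, there are exactly 3 Jordan blocks for λ = 3.
Step 2 — from the minimal polynomial, the factor (x − 3) tells us the largest block for λ = 3 has size 1.
Step 3 — with total size 3, 3 blocks, and largest block 1, the block sizes (in nonincreasing order) are [1, 1, 1].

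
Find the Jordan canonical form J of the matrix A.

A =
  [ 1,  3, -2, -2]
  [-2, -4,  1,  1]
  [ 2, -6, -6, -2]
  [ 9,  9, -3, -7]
J_3(-4) ⊕ J_1(-4)

The characteristic polynomial is
  det(x·I − A) = x^4 + 16*x^3 + 96*x^2 + 256*x + 256 = (x + 4)^4

Eigenvalues and multiplicities (the geometric multiplicity of λ is n − rank(A − λI), which equals the number of Jordan blocks for λ):
  λ = -4: algebraic multiplicity = 4, geometric multiplicity = 2

Determining the block sizes for each eigenvalue:
  λ = -4: with am = 4 and gm = 2, the partition is not yet determined (e.g. several partitions of 4 into 2 parts exist). Let N = A − (-4)·I. Computing rank(N^1) = 2, rank(N^2) = 1, rank(N^3) = 0; the number of blocks of size ≥ j is rank(N^{j−1}) − rank(N^j), giving [2, 1, 1]. So we have 1 block(s) of size 3, 1 block(s) of size 1 → block sizes [3, 1]

Assembling the blocks gives a Jordan form
J =
  [-4,  1,  0,  0]
  [ 0, -4,  1,  0]
  [ 0,  0, -4,  0]
  [ 0,  0,  0, -4]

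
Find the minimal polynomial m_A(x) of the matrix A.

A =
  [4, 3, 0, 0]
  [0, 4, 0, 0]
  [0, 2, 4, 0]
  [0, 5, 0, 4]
x^2 - 8*x + 16

The characteristic polynomial is χ_A(x) = (x - 4)^4, so the eigenvalues are known. The minimal polynomial is
  m_A(x) = Π_λ (x − λ)^{k_λ}
where k_λ is the size of the *largest* Jordan block for λ (equivalently, the smallest k with (A − λI)^k v = 0 for every generalised eigenvector v of λ).

  λ = 4: largest Jordan block has size 2, contributing (x − 4)^2

So m_A(x) = (x - 4)^2 = x^2 - 8*x + 16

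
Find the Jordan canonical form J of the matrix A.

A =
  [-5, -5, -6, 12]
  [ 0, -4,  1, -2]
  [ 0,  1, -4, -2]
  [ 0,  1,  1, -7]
J_3(-5) ⊕ J_1(-5)

The characteristic polynomial is
  det(x·I − A) = x^4 + 20*x^3 + 150*x^2 + 500*x + 625 = (x + 5)^4

Eigenvalues and multiplicities (the geometric multiplicity of λ is n − rank(A − λI), which equals the number of Jordan blocks for λ):
  λ = -5: algebraic multiplicity = 4, geometric multiplicity = 2

Determining the block sizes for each eigenvalue:
  λ = -5: with am = 4 and gm = 2, the partition is not yet determined (e.g. several partitions of 4 into 2 parts exist). Let N = A − (-5)·I. Computing rank(N^1) = 2, rank(N^2) = 1, rank(N^3) = 0; the number of blocks of size ≥ j is rank(N^{j−1}) − rank(N^j), giving [2, 1, 1]. So we have 1 block(s) of size 3, 1 block(s) of size 1 → block sizes [3, 1]

Assembling the blocks gives a Jordan form
J =
  [-5,  1,  0,  0]
  [ 0, -5,  1,  0]
  [ 0,  0, -5,  0]
  [ 0,  0,  0, -5]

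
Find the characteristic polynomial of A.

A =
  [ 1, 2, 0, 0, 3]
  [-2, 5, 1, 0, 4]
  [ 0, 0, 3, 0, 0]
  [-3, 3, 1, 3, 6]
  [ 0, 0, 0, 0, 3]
x^5 - 15*x^4 + 90*x^3 - 270*x^2 + 405*x - 243

Expanding det(x·I − A) (e.g. by cofactor expansion or by noting that A is similar to its Jordan form J, which has the same characteristic polynomial as A) gives
  χ_A(x) = x^5 - 15*x^4 + 90*x^3 - 270*x^2 + 405*x - 243
which factors as (x - 3)^5. The eigenvalues (with algebraic multiplicities) are λ = 3 with multiplicity 5.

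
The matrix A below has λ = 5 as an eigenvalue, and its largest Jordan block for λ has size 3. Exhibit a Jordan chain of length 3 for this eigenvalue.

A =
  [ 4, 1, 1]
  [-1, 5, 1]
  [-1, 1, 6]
A Jordan chain for λ = 5 of length 3:
v_1 = (-1, 0, -1)ᵀ
v_2 = (-1, -1, -1)ᵀ
v_3 = (1, 0, 0)ᵀ

Let N = A − (5)·I. We want v_3 with N^3 v_3 = 0 but N^2 v_3 ≠ 0; then v_{j-1} := N · v_j for j = 3, …, 2.

Pick v_3 = (1, 0, 0)ᵀ.
Then v_2 = N · v_3 = (-1, -1, -1)ᵀ.
Then v_1 = N · v_2 = (-1, 0, -1)ᵀ.

Sanity check: (A − (5)·I) v_1 = (0, 0, 0)ᵀ = 0. ✓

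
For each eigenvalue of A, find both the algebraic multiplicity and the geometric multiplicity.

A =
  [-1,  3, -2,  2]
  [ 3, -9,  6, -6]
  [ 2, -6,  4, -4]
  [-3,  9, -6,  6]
λ = 0: alg = 4, geom = 3

Step 1 — factor the characteristic polynomial to read off the algebraic multiplicities:
  χ_A(x) = x^4

Step 2 — compute geometric multiplicities via the rank-nullity identity g(λ) = n − rank(A − λI):
  rank(A − (0)·I) = 1, so dim ker(A − (0)·I) = n − 1 = 3

Summary:
  λ = 0: algebraic multiplicity = 4, geometric multiplicity = 3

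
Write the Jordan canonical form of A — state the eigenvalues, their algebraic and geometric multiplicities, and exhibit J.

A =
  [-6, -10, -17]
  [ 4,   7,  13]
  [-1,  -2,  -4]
J_3(-1)

The characteristic polynomial is
  det(x·I − A) = x^3 + 3*x^2 + 3*x + 1 = (x + 1)^3

Eigenvalues and multiplicities (the geometric multiplicity of λ is n − rank(A − λI), which equals the number of Jordan blocks for λ):
  λ = -1: algebraic multiplicity = 3, geometric multiplicity = 1

Determining the block sizes for each eigenvalue:
  λ = -1: one block (gm = 1), so the single block has size am = 3 → block sizes [3]

Assembling the blocks gives a Jordan form
J =
  [-1,  1,  0]
  [ 0, -1,  1]
  [ 0,  0, -1]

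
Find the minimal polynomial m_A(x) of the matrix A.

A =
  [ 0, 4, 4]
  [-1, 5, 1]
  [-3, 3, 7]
x^2 - 8*x + 16

The characteristic polynomial is χ_A(x) = (x - 4)^3, so the eigenvalues are known. The minimal polynomial is
  m_A(x) = Π_λ (x − λ)^{k_λ}
where k_λ is the size of the *largest* Jordan block for λ (equivalently, the smallest k with (A − λI)^k v = 0 for every generalised eigenvector v of λ).

  λ = 4: largest Jordan block has size 2, contributing (x − 4)^2

So m_A(x) = (x - 4)^2 = x^2 - 8*x + 16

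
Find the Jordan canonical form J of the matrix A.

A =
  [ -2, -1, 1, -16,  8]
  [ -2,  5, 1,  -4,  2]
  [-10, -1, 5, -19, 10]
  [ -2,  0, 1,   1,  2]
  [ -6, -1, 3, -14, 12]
J_1(0) ⊕ J_3(5) ⊕ J_1(6)

The characteristic polynomial is
  det(x·I − A) = x^5 - 21*x^4 + 165*x^3 - 575*x^2 + 750*x = x*(x - 6)*(x - 5)^3

Eigenvalues and multiplicities (the geometric multiplicity of λ is n − rank(A − λI), which equals the number of Jordan blocks for λ):
  λ = 0: algebraic multiplicity = 1, geometric multiplicity = 1
  λ = 5: algebraic multiplicity = 3, geometric multiplicity = 1
  λ = 6: algebraic multiplicity = 1, geometric multiplicity = 1

Determining the block sizes for each eigenvalue:
  λ = 0: one block (gm = 1), so the single block has size am = 1 → block sizes [1]
  λ = 5: one block (gm = 1), so the single block has size am = 3 → block sizes [3]
  λ = 6: one block (gm = 1), so the single block has size am = 1 → block sizes [1]

Assembling the blocks gives a Jordan form
J =
  [0, 0, 0, 0, 0]
  [0, 5, 1, 0, 0]
  [0, 0, 5, 1, 0]
  [0, 0, 0, 5, 0]
  [0, 0, 0, 0, 6]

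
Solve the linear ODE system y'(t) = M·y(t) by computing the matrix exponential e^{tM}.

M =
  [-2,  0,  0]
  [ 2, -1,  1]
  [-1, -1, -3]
e^{tM} =
  [exp(-2*t), 0, 0]
  [t^2*exp(-2*t)/2 + 2*t*exp(-2*t), t*exp(-2*t) + exp(-2*t), t*exp(-2*t)]
  [-t^2*exp(-2*t)/2 - t*exp(-2*t), -t*exp(-2*t), -t*exp(-2*t) + exp(-2*t)]

Strategy: write M = P · J · P⁻¹ where J is a Jordan canonical form, so e^{tM} = P · e^{tJ} · P⁻¹, and e^{tJ} can be computed block-by-block.

M has Jordan form
J =
  [-2,  1,  0]
  [ 0, -2,  1]
  [ 0,  0, -2]
(up to reordering of blocks).

Per-block formulas:
  For a 3×3 Jordan block J_3(-2): exp(t · J_3(-2)) = e^(-2t)·(I + t·N + (t^2/2)·N^2), where N is the 3×3 nilpotent shift.

After assembling e^{tJ} and conjugating by P, we get:

e^{tM} =
  [exp(-2*t), 0, 0]
  [t^2*exp(-2*t)/2 + 2*t*exp(-2*t), t*exp(-2*t) + exp(-2*t), t*exp(-2*t)]
  [-t^2*exp(-2*t)/2 - t*exp(-2*t), -t*exp(-2*t), -t*exp(-2*t) + exp(-2*t)]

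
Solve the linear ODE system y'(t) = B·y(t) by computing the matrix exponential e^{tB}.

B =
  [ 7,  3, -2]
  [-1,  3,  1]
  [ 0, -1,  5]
e^{tB} =
  [t^2*exp(5*t)/2 + 2*t*exp(5*t) + exp(5*t), t^2*exp(5*t) + 3*t*exp(5*t), -t^2*exp(5*t)/2 - 2*t*exp(5*t)]
  [-t*exp(5*t), -2*t*exp(5*t) + exp(5*t), t*exp(5*t)]
  [t^2*exp(5*t)/2, t^2*exp(5*t) - t*exp(5*t), -t^2*exp(5*t)/2 + exp(5*t)]

Strategy: write B = P · J · P⁻¹ where J is a Jordan canonical form, so e^{tB} = P · e^{tJ} · P⁻¹, and e^{tJ} can be computed block-by-block.

B has Jordan form
J =
  [5, 1, 0]
  [0, 5, 1]
  [0, 0, 5]
(up to reordering of blocks).

Per-block formulas:
  For a 3×3 Jordan block J_3(5): exp(t · J_3(5)) = e^(5t)·(I + t·N + (t^2/2)·N^2), where N is the 3×3 nilpotent shift.

After assembling e^{tJ} and conjugating by P, we get:

e^{tB} =
  [t^2*exp(5*t)/2 + 2*t*exp(5*t) + exp(5*t), t^2*exp(5*t) + 3*t*exp(5*t), -t^2*exp(5*t)/2 - 2*t*exp(5*t)]
  [-t*exp(5*t), -2*t*exp(5*t) + exp(5*t), t*exp(5*t)]
  [t^2*exp(5*t)/2, t^2*exp(5*t) - t*exp(5*t), -t^2*exp(5*t)/2 + exp(5*t)]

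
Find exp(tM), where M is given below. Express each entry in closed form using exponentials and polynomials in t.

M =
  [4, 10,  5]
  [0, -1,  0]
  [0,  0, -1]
e^{tM} =
  [exp(4*t), 2*exp(4*t) - 2*exp(-t), exp(4*t) - exp(-t)]
  [0, exp(-t), 0]
  [0, 0, exp(-t)]

Strategy: write M = P · J · P⁻¹ where J is a Jordan canonical form, so e^{tM} = P · e^{tJ} · P⁻¹, and e^{tJ} can be computed block-by-block.

M has Jordan form
J =
  [-1,  0, 0]
  [ 0, -1, 0]
  [ 0,  0, 4]
(up to reordering of blocks).

Per-block formulas:
  For a 1×1 block at λ = -1: exp(t · [-1]) = [e^(-1t)].
  For a 1×1 block at λ = 4: exp(t · [4]) = [e^(4t)].

After assembling e^{tJ} and conjugating by P, we get:

e^{tM} =
  [exp(4*t), 2*exp(4*t) - 2*exp(-t), exp(4*t) - exp(-t)]
  [0, exp(-t), 0]
  [0, 0, exp(-t)]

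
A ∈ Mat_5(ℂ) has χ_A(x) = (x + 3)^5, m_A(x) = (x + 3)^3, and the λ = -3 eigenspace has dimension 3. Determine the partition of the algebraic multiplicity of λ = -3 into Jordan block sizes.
Block sizes for λ = -3: [3, 1, 1]

Step 1 — from the characteristic polynomial, algebraic multiplicity of λ = -3 is 5. From dim ker(A − (-3)·I) = 3, there are exactly 3 Jordan blocks for λ = -3.
Step 2 — from the minimal polynomial, the factor (x + 3)^3 tells us the largest block for λ = -3 has size 3.
Step 3 — with total size 5, 3 blocks, and largest block 3, the block sizes (in nonincreasing order) are [3, 1, 1].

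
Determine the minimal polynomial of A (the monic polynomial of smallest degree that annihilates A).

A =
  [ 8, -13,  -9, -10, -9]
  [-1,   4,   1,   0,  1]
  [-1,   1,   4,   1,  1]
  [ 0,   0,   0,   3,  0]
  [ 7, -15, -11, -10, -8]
x^4 - 8*x^3 + 18*x^2 - 27

The characteristic polynomial is χ_A(x) = (x - 3)^4*(x + 1), so the eigenvalues are known. The minimal polynomial is
  m_A(x) = Π_λ (x − λ)^{k_λ}
where k_λ is the size of the *largest* Jordan block for λ (equivalently, the smallest k with (A − λI)^k v = 0 for every generalised eigenvector v of λ).

  λ = -1: largest Jordan block has size 1, contributing (x + 1)
  λ = 3: largest Jordan block has size 3, contributing (x − 3)^3

So m_A(x) = (x - 3)^3*(x + 1) = x^4 - 8*x^3 + 18*x^2 - 27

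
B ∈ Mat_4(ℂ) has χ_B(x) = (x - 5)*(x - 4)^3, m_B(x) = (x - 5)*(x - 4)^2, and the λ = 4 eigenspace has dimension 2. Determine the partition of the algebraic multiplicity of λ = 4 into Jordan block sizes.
Block sizes for λ = 4: [2, 1]

Step 1 — from the characteristic polynomial, algebraic multiplicity of λ = 4 is 3. From dim ker(B − (4)·I) = 2, there are exactly 2 Jordan blocks for λ = 4.
Step 2 — from the minimal polynomial, the factor (x − 4)^2 tells us the largest block for λ = 4 has size 2.
Step 3 — with total size 3, 2 blocks, and largest block 2, the block sizes (in nonincreasing order) are [2, 1].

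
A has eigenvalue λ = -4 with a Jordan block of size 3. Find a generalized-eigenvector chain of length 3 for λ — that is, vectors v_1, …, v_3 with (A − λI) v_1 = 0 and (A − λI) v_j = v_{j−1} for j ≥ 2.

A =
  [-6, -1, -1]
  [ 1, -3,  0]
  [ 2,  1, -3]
A Jordan chain for λ = -4 of length 3:
v_1 = (1, -1, -1)ᵀ
v_2 = (-2, 1, 2)ᵀ
v_3 = (1, 0, 0)ᵀ

Let N = A − (-4)·I. We want v_3 with N^3 v_3 = 0 but N^2 v_3 ≠ 0; then v_{j-1} := N · v_j for j = 3, …, 2.

Pick v_3 = (1, 0, 0)ᵀ.
Then v_2 = N · v_3 = (-2, 1, 2)ᵀ.
Then v_1 = N · v_2 = (1, -1, -1)ᵀ.

Sanity check: (A − (-4)·I) v_1 = (0, 0, 0)ᵀ = 0. ✓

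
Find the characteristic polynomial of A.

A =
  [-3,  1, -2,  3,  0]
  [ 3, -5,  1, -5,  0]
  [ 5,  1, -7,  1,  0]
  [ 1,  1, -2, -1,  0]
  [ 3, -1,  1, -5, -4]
x^5 + 20*x^4 + 160*x^3 + 640*x^2 + 1280*x + 1024

Expanding det(x·I − A) (e.g. by cofactor expansion or by noting that A is similar to its Jordan form J, which has the same characteristic polynomial as A) gives
  χ_A(x) = x^5 + 20*x^4 + 160*x^3 + 640*x^2 + 1280*x + 1024
which factors as (x + 4)^5. The eigenvalues (with algebraic multiplicities) are λ = -4 with multiplicity 5.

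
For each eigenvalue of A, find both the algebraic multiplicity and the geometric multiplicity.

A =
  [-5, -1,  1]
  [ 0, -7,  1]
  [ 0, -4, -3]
λ = -5: alg = 3, geom = 1

Step 1 — factor the characteristic polynomial to read off the algebraic multiplicities:
  χ_A(x) = (x + 5)^3

Step 2 — compute geometric multiplicities via the rank-nullity identity g(λ) = n − rank(A − λI):
  rank(A − (-5)·I) = 2, so dim ker(A − (-5)·I) = n − 2 = 1

Summary:
  λ = -5: algebraic multiplicity = 3, geometric multiplicity = 1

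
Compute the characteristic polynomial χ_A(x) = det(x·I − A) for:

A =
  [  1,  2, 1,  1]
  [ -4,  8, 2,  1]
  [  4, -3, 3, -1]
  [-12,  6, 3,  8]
x^4 - 20*x^3 + 150*x^2 - 500*x + 625

Expanding det(x·I − A) (e.g. by cofactor expansion or by noting that A is similar to its Jordan form J, which has the same characteristic polynomial as A) gives
  χ_A(x) = x^4 - 20*x^3 + 150*x^2 - 500*x + 625
which factors as (x - 5)^4. The eigenvalues (with algebraic multiplicities) are λ = 5 with multiplicity 4.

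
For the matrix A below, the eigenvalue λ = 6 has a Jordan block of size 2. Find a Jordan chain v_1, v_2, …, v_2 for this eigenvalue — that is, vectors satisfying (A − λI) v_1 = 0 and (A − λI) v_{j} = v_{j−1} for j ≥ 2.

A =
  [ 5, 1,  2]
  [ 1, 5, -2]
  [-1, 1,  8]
A Jordan chain for λ = 6 of length 2:
v_1 = (-1, 1, -1)ᵀ
v_2 = (1, 0, 0)ᵀ

Let N = A − (6)·I. We want v_2 with N^2 v_2 = 0 but N^1 v_2 ≠ 0; then v_{j-1} := N · v_j for j = 2, …, 2.

Pick v_2 = (1, 0, 0)ᵀ.
Then v_1 = N · v_2 = (-1, 1, -1)ᵀ.

Sanity check: (A − (6)·I) v_1 = (0, 0, 0)ᵀ = 0. ✓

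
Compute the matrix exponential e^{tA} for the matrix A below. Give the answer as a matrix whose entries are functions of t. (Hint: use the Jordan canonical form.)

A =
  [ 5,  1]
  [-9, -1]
e^{tA} =
  [3*t*exp(2*t) + exp(2*t), t*exp(2*t)]
  [-9*t*exp(2*t), -3*t*exp(2*t) + exp(2*t)]

Strategy: write A = P · J · P⁻¹ where J is a Jordan canonical form, so e^{tA} = P · e^{tJ} · P⁻¹, and e^{tJ} can be computed block-by-block.

A has Jordan form
J =
  [2, 1]
  [0, 2]
(up to reordering of blocks).

Per-block formulas:
  For a 2×2 Jordan block J_2(2): exp(t · J_2(2)) = e^(2t)·(I + t·N), where N is the 2×2 nilpotent shift.

After assembling e^{tJ} and conjugating by P, we get:

e^{tA} =
  [3*t*exp(2*t) + exp(2*t), t*exp(2*t)]
  [-9*t*exp(2*t), -3*t*exp(2*t) + exp(2*t)]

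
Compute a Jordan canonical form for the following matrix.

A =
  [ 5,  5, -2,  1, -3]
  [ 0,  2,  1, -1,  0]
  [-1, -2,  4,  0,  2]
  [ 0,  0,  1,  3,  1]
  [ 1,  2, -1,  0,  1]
J_3(3) ⊕ J_2(3)

The characteristic polynomial is
  det(x·I − A) = x^5 - 15*x^4 + 90*x^3 - 270*x^2 + 405*x - 243 = (x - 3)^5

Eigenvalues and multiplicities (the geometric multiplicity of λ is n − rank(A − λI), which equals the number of Jordan blocks for λ):
  λ = 3: algebraic multiplicity = 5, geometric multiplicity = 2

Determining the block sizes for each eigenvalue:
  λ = 3: with am = 5 and gm = 2, the partition is not yet determined (e.g. several partitions of 5 into 2 parts exist). Let N = A − (3)·I. Computing rank(N^1) = 3, rank(N^2) = 1, rank(N^3) = 0; the number of blocks of size ≥ j is rank(N^{j−1}) − rank(N^j), giving [2, 2, 1]. So we have 1 block(s) of size 3, 1 block(s) of size 2 → block sizes [3, 2]

Assembling the blocks gives a Jordan form
J =
  [3, 1, 0, 0, 0]
  [0, 3, 1, 0, 0]
  [0, 0, 3, 0, 0]
  [0, 0, 0, 3, 1]
  [0, 0, 0, 0, 3]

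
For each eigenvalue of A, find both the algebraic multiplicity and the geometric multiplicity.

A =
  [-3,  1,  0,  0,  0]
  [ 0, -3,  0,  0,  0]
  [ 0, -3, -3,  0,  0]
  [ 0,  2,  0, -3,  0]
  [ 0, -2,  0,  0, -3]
λ = -3: alg = 5, geom = 4

Step 1 — factor the characteristic polynomial to read off the algebraic multiplicities:
  χ_A(x) = (x + 3)^5

Step 2 — compute geometric multiplicities via the rank-nullity identity g(λ) = n − rank(A − λI):
  rank(A − (-3)·I) = 1, so dim ker(A − (-3)·I) = n − 1 = 4

Summary:
  λ = -3: algebraic multiplicity = 5, geometric multiplicity = 4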